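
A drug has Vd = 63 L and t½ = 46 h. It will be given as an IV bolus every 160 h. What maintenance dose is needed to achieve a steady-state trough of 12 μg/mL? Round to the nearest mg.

7669 mg

τ/t½ = 160/46 ≈ 3.4783, so f = (1/2)^(160/46) ≈ 0.089730.
Cmin,ss = (D/Vd)·f/(1−f), so D = Cmin,ss·Vd·(1−f)/f.
D = 12 × 63 × (1−f)/f ≈ 12 × 63 × 10.14454 ≈ 7669.27 mg.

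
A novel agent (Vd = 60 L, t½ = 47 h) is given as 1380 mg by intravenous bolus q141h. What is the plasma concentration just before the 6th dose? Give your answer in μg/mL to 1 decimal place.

f = (1/2)^(τ/t½) = (1/2)^(141/47) ≈ 0.1250.
C₀ = D/Vd = 1380/60 ≈ 23.000 μg/mL.
Before the 6th dose, 5 doses have been given. Superposition: Cmin = C₀·(f + f² + … + f^5).
≈ 23.000 × (0.1250 + 0.0156 + 0.0020 + 0.0002 + 0.0000) ≈ 23.000 × 0.1428 ≈ 3.284 μg/mL.

3.3 μg/mL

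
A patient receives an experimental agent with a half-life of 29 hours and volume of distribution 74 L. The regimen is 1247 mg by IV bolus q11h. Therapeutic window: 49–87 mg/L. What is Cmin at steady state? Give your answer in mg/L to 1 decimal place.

τ/t½ = 11/29 ≈ 0.37931, so fraction remaining f = (1/2)^(11/29) ≈ 0.7688.
Each bolus raises the concentration by D/Vd = 1247/74 ≈ 16.851 mg/L.
Steady-state trough Cmin,ss = C₀·f/(1−f) ≈ 16.851 × 0.7688/0.2312 ≈ 56.034 mg/L.
Trough 56.0 mg/L vs MEC 49 mg/L: adequate.

56.0 mg/L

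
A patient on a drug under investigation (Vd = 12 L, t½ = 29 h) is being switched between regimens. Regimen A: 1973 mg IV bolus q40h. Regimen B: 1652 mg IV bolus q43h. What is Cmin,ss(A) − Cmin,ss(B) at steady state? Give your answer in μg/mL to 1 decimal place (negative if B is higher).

Regimen A: f = (1/2)^(40/29) ≈ 0.3844; Cmin,ss = (1973/12)·f/(1−f) ≈ 102.667 μg/mL.
Regimen B: f = (1/2)^(43/29) ≈ 0.3578; Cmin,ss = (1652/12)·f/(1−f) ≈ 76.701 μg/mL.
Difference ≈ 102.667 − 76.701 ≈ 25.966 μg/mL.

26.0 μg/mL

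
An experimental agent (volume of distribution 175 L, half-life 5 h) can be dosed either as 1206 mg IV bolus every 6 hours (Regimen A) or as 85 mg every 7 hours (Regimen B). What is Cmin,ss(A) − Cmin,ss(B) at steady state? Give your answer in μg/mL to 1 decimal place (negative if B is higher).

5.0 μg/mL

Regimen A: f = (1/2)^(6/5) ≈ 0.4353; Cmin,ss = (1206/175)·f/(1−f) ≈ 5.312 μg/mL.
Regimen B: f = (1/2)^(7/5) ≈ 0.3789; Cmin,ss = (85/175)·f/(1−f) ≈ 0.296 μg/mL.
Difference ≈ 5.312 − 0.296 ≈ 5.016 μg/mL.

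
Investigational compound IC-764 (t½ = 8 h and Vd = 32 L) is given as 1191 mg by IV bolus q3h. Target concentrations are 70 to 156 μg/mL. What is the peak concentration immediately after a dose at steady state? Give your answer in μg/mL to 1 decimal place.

162.6 μg/mL

k = ln2/t½ = ln2/8 ≈ 0.086643 h⁻¹; fraction remaining f = e^(−kτ) = e^(−0.086643×3) ≈ 0.7711.
At steady state, accumulation factor R = 1/(1 − e^(−kτ)) ≈ 4.3687.
Each bolus raises the concentration by D/Vd = 1191/32 ≈ 37.219 μg/mL.
Steady-state peak Cmax,ss = C₀·R ≈ 37.219 × 4.3687 ≈ 162.599 μg/mL.
Peak 162.6 μg/mL vs MTC 156 μg/mL: exceeds toxic threshold.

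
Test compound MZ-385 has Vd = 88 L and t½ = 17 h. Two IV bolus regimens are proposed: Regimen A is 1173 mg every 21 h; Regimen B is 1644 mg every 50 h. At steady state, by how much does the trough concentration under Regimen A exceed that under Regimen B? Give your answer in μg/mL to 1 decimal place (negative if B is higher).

7.0 μg/mL

Regimen A: f = (1/2)^(21/17) ≈ 0.4248; Cmin,ss = (1173/88)·f/(1−f) ≈ 9.844 μg/mL.
Regimen B: f = (1/2)^(50/17) ≈ 0.1302; Cmin,ss = (1644/88)·f/(1−f) ≈ 2.796 μg/mL.
Difference ≈ 9.844 − 2.796 ≈ 7.048 μg/mL.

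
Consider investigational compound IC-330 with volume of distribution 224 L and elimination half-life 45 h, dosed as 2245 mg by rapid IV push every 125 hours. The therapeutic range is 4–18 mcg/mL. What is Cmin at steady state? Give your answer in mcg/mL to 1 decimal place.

Over one 125-h interval, 125/45 ≈ 2.7778 half-lives elapse, leaving f ≈ 0.1458 of each dose.
At steady state, accumulation factor R = 1/(1 − e^(−kτ)) ≈ 1.1707.
Each bolus raises the concentration by D/Vd = 2245/224 ≈ 10.022 mcg/mL.
Steady-state peak Cmax,ss = C₀·R ≈ 10.022 × 1.1707 ≈ 11.733 mcg/mL.
Steady-state trough Cmin,ss = Cmax,ss·f ≈ 11.733 × 0.1458 ≈ 1.711 mcg/mL.
Trough 1.7 mcg/mL vs MEC 4 mcg/mL: subtherapeutic.

1.7 mcg/mL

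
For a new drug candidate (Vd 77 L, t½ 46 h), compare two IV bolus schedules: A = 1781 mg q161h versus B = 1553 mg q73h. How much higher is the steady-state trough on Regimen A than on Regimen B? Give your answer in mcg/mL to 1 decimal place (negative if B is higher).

Regimen A: f = (1/2)^(161/46) ≈ 0.0884; Cmin,ss = (1781/77)·f/(1−f) ≈ 2.243 mcg/mL.
Regimen B: f = (1/2)^(73/46) ≈ 0.3329; Cmin,ss = (1553/77)·f/(1−f) ≈ 10.065 mcg/mL.
Difference ≈ 2.243 − 10.065 ≈ -7.822 mcg/mL.

-7.8 mcg/mL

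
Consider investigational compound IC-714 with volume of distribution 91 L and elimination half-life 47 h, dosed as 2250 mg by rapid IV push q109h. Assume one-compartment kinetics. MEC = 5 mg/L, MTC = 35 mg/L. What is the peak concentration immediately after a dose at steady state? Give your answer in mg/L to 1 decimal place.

30.9 mg/L

Over one 109-h interval, 109/47 ≈ 2.3191 half-lives elapse, leaving f ≈ 0.2004 of each dose.
At steady state, accumulation factor R = 1/(1 − e^(−kτ)) ≈ 1.2506.
Single-dose peak C₀ = D/Vd = 2250/91 ≈ 24.725 mg/L.
Cmax,ss = C₀/(1 − f) ≈ 24.725/0.7996 ≈ 30.922 mg/L.
Peak 30.9 mg/L vs MTC 35 mg/L: below toxic threshold.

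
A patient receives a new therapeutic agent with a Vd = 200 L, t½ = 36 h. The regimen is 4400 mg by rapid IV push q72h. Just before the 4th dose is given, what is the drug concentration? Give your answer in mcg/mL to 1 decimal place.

f = (1/2)^(τ/t½) = (1/2)^(72/36) ≈ 0.2500.
C₀ = D/Vd = 4400/200 ≈ 22.000 mcg/mL.
Before the 4th dose, 3 doses have been given. Superposition: Cmin = C₀·(f + f² + … + f^3).
≈ 22.000 × (0.2500 + 0.0625 + 0.0156) ≈ 22.000 × 0.3281 ≈ 7.218 mcg/mL.

7.2 mcg/mL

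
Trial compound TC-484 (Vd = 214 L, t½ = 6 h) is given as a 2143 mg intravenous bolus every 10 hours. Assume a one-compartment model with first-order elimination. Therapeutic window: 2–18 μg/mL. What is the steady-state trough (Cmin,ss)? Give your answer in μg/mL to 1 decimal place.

Over one 10-h interval, 10/6 ≈ 1.6667 half-lives elapse, leaving f ≈ 0.3150 of each dose.
Each bolus raises the concentration by D/Vd = 2143/214 ≈ 10.014 μg/mL.
Steady-state trough Cmin,ss = C₀·f/(1−f) ≈ 10.014 × 0.3150/0.6850 ≈ 4.605 μg/mL.
Trough 4.6 μg/mL vs MEC 2 μg/mL: adequate.

4.6 μg/mL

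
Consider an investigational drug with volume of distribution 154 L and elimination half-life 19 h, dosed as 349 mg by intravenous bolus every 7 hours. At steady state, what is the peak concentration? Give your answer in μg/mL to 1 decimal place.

τ/t½ = 7/19 ≈ 0.36842, so fraction remaining f = (1/2)^(7/19) ≈ 0.7746.
Accumulation ratio R = 1/(1 − f) ≈ 1/0.2254 ≈ 4.4366.
Each bolus raises the concentration by D/Vd = 349/154 ≈ 2.266 μg/mL.
Cmax,ss = C₀/(1 − f) ≈ 2.266/0.2254 ≈ 10.053 μg/mL.

10.1 μg/mL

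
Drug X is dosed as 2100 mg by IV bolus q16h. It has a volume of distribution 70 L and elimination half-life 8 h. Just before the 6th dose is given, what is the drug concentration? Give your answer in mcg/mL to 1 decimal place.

f = (1/2)^(τ/t½) = (1/2)^(16/8) ≈ 0.2500.
C₀ = D/Vd = 2100/70 ≈ 30.000 mcg/mL.
Before the 6th dose, 5 doses have been given. Superposition: Cmin = C₀·(f + f² + … + f^5).
≈ 30.000 × (0.2500 + 0.0625 + 0.0156 + 0.0039 + 0.0010) ≈ 30.000 × 0.3330 ≈ 9.990 mcg/mL.

10.0 mcg/mL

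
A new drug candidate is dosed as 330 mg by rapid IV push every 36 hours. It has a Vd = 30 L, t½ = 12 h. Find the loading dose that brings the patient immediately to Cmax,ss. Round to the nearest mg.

f = (1/2)^(36/12) ≈ 0.125000; accumulation ratio R = 1/(1−f) ≈ 1.14286.
Loading dose to hit Cmax,ss on first dose: D_load = D_maint·R ≈ 330 × 1.14286 ≈ 377.14 mg.

377 mg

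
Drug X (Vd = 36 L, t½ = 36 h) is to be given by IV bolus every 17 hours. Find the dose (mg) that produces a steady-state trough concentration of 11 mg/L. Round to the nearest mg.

τ/t½ = 17/36 ≈ 0.47222, so f = (1/2)^(17/36) ≈ 0.720853.
Cmin,ss = (D/Vd)·f/(1−f), so D = Cmin,ss·Vd·(1−f)/f.
D = 11 × 36 × (1−f)/f ≈ 11 × 36 × 0.38725 ≈ 153.35 mg.

153 mg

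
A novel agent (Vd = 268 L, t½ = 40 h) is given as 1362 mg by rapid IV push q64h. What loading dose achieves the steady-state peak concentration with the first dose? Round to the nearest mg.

f = (1/2)^(64/40) ≈ 0.329877; accumulation ratio R = 1/(1−f) ≈ 1.49226.
Loading dose to hit Cmax,ss on first dose: D_load = D_maint·R ≈ 1362 × 1.49226 ≈ 2032.46 mg.

2032 mg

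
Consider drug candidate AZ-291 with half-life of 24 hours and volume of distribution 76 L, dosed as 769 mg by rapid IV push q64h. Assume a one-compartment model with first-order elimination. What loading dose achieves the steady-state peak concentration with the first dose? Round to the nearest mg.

913 mg

f = (1/2)^(64/24) ≈ 0.157490; accumulation ratio R = 1/(1−f) ≈ 1.18693.
Loading dose to hit Cmax,ss on first dose: D_load = D_maint·R ≈ 769 × 1.18693 ≈ 912.75 mg.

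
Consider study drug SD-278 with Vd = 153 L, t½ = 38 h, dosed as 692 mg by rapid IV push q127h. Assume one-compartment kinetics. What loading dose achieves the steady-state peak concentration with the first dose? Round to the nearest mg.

f = (1/2)^(127/38) ≈ 0.098611; accumulation ratio R = 1/(1−f) ≈ 1.10940.
Loading dose to hit Cmax,ss on first dose: D_load = D_maint·R ≈ 692 × 1.10940 ≈ 767.70 mg.

768 mg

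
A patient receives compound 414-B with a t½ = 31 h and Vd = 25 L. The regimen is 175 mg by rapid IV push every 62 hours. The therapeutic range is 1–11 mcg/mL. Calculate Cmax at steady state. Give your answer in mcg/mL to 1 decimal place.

9.3 mcg/mL

τ = 62 h = 2 half-lives, so f = (1/2)^2 = 0.25.
Accumulation ratio R = 1/(1 − f) = 1/0.75 = 4/3.
Single-dose peak C₀ = D/Vd = 175/25 = 7 mcg/mL.
Steady-state peak Cmax,ss = C₀·R = 7 × 4/3 ≈ 9.333 mcg/mL.
Peak 9.3 mcg/mL vs MTC 11 mcg/mL: below toxic threshold.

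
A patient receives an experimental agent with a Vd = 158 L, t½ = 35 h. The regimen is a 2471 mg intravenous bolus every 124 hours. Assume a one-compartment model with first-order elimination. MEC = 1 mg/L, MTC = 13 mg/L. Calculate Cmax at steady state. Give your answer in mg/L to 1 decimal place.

τ/t½ = 124/35 ≈ 3.5429, so fraction remaining f = (1/2)^(124/35) ≈ 0.0858.
At steady state, accumulation factor R = 1/(1 − e^(−kτ)) ≈ 1.0939.
Each bolus raises the concentration by D/Vd = 2471/158 ≈ 15.639 mg/L.
Steady-state peak Cmax,ss = C₀·R ≈ 15.639 × 1.0939 ≈ 17.108 mg/L.
Peak 17.1 mg/L vs MTC 13 mg/L: exceeds toxic threshold.

17.1 mg/L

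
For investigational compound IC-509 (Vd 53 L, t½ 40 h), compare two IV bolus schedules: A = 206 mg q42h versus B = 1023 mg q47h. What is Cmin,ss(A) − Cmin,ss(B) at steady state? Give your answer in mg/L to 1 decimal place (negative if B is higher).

Regimen A: f = (1/2)^(42/40) ≈ 0.4830; Cmin,ss = (206/53)·f/(1−f) ≈ 3.631 mg/L.
Regimen B: f = (1/2)^(47/40) ≈ 0.4429; Cmin,ss = (1023/53)·f/(1−f) ≈ 15.345 mg/L.
Difference ≈ 3.631 − 15.345 ≈ -11.714 mg/L.

-11.7 mg/L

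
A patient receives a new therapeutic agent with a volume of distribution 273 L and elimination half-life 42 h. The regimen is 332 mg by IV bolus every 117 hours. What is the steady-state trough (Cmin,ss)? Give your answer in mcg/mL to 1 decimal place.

k = ln2/t½ = ln2/42 ≈ 0.016504 h⁻¹; fraction remaining f = e^(−kτ) = e^(−0.016504×117) ≈ 0.1450.
At steady state, accumulation factor R = 1/(1 − e^(−kτ)) ≈ 1.1696.
Single-dose peak C₀ = D/Vd = 332/273 ≈ 1.216 mcg/mL.
Cmax,ss = C₀/(1 − f) ≈ 1.216/0.8550 ≈ 1.422 mcg/mL.
One interval later, Cmin,ss = Cmax,ss·e^(−kτ) ≈ 1.422 × 0.1450 ≈ 0.206 mcg/mL.

0.2 mcg/mL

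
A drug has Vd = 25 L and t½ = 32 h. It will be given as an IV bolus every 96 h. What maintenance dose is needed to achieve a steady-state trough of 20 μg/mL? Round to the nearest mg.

τ/t½ = 96/32 ≈ 3, so f = (1/2)^(96/32) ≈ 0.125000.
Cmin,ss = (D/Vd)·f/(1−f), so D = Cmin,ss·Vd·(1−f)/f.
D = 20 × 25 × (1−f)/f ≈ 20 × 25 × 7.00000 ≈ 3500.00 mg.

3500 mg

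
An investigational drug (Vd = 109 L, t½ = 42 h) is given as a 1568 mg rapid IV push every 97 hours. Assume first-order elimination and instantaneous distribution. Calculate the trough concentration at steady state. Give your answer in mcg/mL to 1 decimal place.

Over one 97-h interval, 97/42 ≈ 2.3095 half-lives elapse, leaving f ≈ 0.2017 of each dose.
Accumulation ratio R = 1/(1 − f) ≈ 1/0.7983 ≈ 1.2527.
Single-dose peak C₀ = D/Vd = 1568/109 ≈ 14.385 mcg/mL.
Steady-state peak Cmax,ss = C₀·R ≈ 14.385 × 1.2527 ≈ 18.020 mcg/mL.
One interval later, Cmin,ss = Cmax,ss·e^(−kτ) ≈ 18.020 × 0.2017 ≈ 3.635 mcg/mL.

3.6 mcg/mL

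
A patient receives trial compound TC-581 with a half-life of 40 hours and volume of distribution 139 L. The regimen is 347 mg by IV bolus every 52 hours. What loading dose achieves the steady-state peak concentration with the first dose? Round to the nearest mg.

584 mg

f = (1/2)^(52/40) ≈ 0.406126; accumulation ratio R = 1/(1−f) ≈ 1.68386.
Loading dose to hit Cmax,ss on first dose: D_load = D_maint·R ≈ 347 × 1.68386 ≈ 584.30 mg.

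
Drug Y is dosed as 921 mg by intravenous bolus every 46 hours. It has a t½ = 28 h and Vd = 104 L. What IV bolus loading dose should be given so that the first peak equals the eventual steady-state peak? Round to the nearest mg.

f = (1/2)^(46/28) ≈ 0.320222; accumulation ratio R = 1/(1−f) ≈ 1.47107.
Loading dose to hit Cmax,ss on first dose: D_load = D_maint·R ≈ 921 × 1.47107 ≈ 1354.86 mg.

1355 mg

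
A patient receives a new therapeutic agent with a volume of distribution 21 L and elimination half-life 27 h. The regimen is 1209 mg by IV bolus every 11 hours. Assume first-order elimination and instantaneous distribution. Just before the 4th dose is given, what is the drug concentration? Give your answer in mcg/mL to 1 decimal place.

100.8 mcg/mL

f = (1/2)^(τ/t½) = (1/2)^(11/27) ≈ 0.7540.
C₀ = D/Vd = 1209/21 ≈ 57.571 mcg/mL.
Before the 4th dose, 3 doses have been given. Superposition: Cmin = C₀·(f + f² + … + f^3).
≈ 57.571 × (0.7540 + 0.5685 + 0.4287) ≈ 57.571 × 1.7512 ≈ 100.818 mcg/mL.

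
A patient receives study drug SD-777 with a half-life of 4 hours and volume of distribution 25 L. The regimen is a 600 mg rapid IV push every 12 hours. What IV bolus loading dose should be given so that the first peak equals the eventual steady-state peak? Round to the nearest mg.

f = (1/2)^(12/4) ≈ 0.125000; accumulation ratio R = 1/(1−f) ≈ 1.14286.
Loading dose to hit Cmax,ss on first dose: D_load = D_maint·R ≈ 600 × 1.14286 ≈ 685.72 mg.

686 mg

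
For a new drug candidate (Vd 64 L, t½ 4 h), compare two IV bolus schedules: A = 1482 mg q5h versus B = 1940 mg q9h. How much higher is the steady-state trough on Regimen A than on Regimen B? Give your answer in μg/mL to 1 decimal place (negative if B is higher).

Regimen A: f = (1/2)^(5/4) ≈ 0.4204; Cmin,ss = (1482/64)·f/(1−f) ≈ 16.796 μg/mL.
Regimen B: f = (1/2)^(9/4) ≈ 0.2102; Cmin,ss = (1940/64)·f/(1−f) ≈ 8.067 μg/mL.
Difference ≈ 16.796 − 8.067 ≈ 8.729 μg/mL.

8.7 μg/mL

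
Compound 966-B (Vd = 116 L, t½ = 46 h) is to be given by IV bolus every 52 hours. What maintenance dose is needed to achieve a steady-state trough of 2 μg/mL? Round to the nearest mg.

τ/t½ = 52/46 ≈ 1.1304, so f = (1/2)^(52/46) ≈ 0.456778.
Cmin,ss = (D/Vd)·f/(1−f), so D = Cmin,ss·Vd·(1−f)/f.
D = 2 × 116 × (1−f)/f ≈ 2 × 116 × 1.18925 ≈ 275.91 mg.

276 mg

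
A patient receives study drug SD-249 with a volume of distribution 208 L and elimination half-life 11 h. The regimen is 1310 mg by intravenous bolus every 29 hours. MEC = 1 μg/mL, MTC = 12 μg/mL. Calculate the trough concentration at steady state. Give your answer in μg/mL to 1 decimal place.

1.2 μg/mL

τ/t½ = 29/11 ≈ 2.6364, so fraction remaining f = (1/2)^(29/11) ≈ 0.1608.
At steady state, accumulation factor R = 1/(1 − e^(−kτ)) ≈ 1.1916.
Each bolus raises the concentration by D/Vd = 1310/208 ≈ 6.298 μg/mL.
Cmax,ss = C₀/(1 − f) ≈ 6.298/0.8392 ≈ 7.505 μg/mL.
One interval later, Cmin,ss = Cmax,ss·e^(−kτ) ≈ 7.505 × 0.1608 ≈ 1.207 μg/mL.
Trough 1.2 μg/mL vs MEC 1 μg/mL: adequate.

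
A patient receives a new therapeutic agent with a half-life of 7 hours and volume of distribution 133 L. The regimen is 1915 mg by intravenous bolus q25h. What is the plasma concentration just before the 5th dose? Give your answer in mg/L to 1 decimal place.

f = (1/2)^(τ/t½) = (1/2)^(25/7) ≈ 0.0841.
C₀ = D/Vd = 1915/133 ≈ 14.398 mg/L.
Before the 5th dose, 4 doses have been given. Superposition: Cmin = C₀·(f + f² + … + f^4).
≈ 14.398 × (0.0841 + 0.0071 + 0.0006 + 0.0001) ≈ 14.398 × 0.0919 ≈ 1.323 mg/L.

1.3 mg/L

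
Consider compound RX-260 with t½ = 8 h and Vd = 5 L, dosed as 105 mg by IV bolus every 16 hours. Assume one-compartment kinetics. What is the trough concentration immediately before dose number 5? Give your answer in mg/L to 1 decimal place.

f = (1/2)^(τ/t½) = (1/2)^(16/8) ≈ 0.2500.
C₀ = D/Vd = 105/5 ≈ 21.000 mg/L.
Before the 5th dose, 4 doses have been given. Superposition: Cmin = C₀·(f + f² + … + f^4).
≈ 21.000 × (0.2500 + 0.0625 + 0.0156 + 0.0039) ≈ 21.000 × 0.3320 ≈ 6.972 mg/L.

7.0 mg/L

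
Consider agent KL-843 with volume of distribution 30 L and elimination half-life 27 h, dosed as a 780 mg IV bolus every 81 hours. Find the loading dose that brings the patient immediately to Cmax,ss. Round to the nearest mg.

f = (1/2)^(81/27) ≈ 0.125000; accumulation ratio R = 1/(1−f) ≈ 1.14286.
Loading dose to hit Cmax,ss on first dose: D_load = D_maint·R ≈ 780 × 1.14286 ≈ 891.43 mg.

891 mg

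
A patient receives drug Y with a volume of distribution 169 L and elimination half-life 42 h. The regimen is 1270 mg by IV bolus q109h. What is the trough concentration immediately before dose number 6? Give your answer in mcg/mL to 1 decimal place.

1.5 mcg/mL

f = (1/2)^(τ/t½) = (1/2)^(109/42) ≈ 0.1655.
C₀ = D/Vd = 1270/169 ≈ 7.515 mcg/mL.
Before the 6th dose, 5 doses have been given. Superposition: Cmin = C₀·(f + f² + … + f^5).
≈ 7.515 × (0.1655 + 0.0274 + 0.0045 + 0.0008 + 0.0001) ≈ 7.515 × 0.1983 ≈ 1.490 mcg/mL.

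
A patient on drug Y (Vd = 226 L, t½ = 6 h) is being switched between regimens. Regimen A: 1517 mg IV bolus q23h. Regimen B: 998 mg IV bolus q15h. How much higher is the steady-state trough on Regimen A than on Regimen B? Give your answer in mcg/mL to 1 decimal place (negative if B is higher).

-0.4 mcg/mL

Regimen A: f = (1/2)^(23/6) ≈ 0.0702; Cmin,ss = (1517/226)·f/(1−f) ≈ 0.507 mcg/mL.
Regimen B: f = (1/2)^(15/6) ≈ 0.1768; Cmin,ss = (998/226)·f/(1−f) ≈ 0.948 mcg/mL.
Difference ≈ 0.507 − 0.948 ≈ -0.441 mcg/mL.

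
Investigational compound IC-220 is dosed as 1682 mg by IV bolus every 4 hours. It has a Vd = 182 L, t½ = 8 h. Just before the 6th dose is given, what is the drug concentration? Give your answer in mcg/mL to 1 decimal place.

18.4 mcg/mL

f = (1/2)^(τ/t½) = (1/2)^(4/8) ≈ 0.7071.
C₀ = D/Vd = 1682/182 ≈ 9.242 mcg/mL.
Before the 6th dose, 5 doses have been given. Superposition: Cmin = C₀·(f + f² + … + f^5).
≈ 9.242 × (0.7071 + 0.5000 + 0.3535 + 0.2500 + 0.1768) ≈ 9.242 × 1.9874 ≈ 18.368 mcg/mL.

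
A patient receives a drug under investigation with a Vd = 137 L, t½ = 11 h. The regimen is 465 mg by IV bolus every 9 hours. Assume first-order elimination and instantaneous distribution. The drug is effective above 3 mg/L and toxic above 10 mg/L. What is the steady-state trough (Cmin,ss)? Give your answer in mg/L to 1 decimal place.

k = ln2/t½ = ln2/11 ≈ 0.063013 h⁻¹; fraction remaining f = e^(−kτ) = e^(−0.063013×9) ≈ 0.5672.
At steady state, accumulation factor R = 1/(1 − e^(−kτ)) ≈ 2.3105.
Single-dose peak C₀ = D/Vd = 465/137 ≈ 3.394 mg/L.
Cmax,ss = C₀/(1 − f) ≈ 3.394/0.4328 ≈ 7.842 mg/L.
Steady-state trough Cmin,ss = Cmax,ss·f ≈ 7.842 × 0.5672 ≈ 4.448 mg/L.
Trough 4.4 mg/L vs MEC 3 mg/L: adequate.

4.4 mg/L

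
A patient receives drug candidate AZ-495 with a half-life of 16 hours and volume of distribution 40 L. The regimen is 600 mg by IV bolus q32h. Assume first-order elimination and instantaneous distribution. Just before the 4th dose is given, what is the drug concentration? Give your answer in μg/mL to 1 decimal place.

f = (1/2)^(τ/t½) = (1/2)^(32/16) ≈ 0.2500.
C₀ = D/Vd = 600/40 ≈ 15.000 μg/mL.
Before the 4th dose, 3 doses have been given. Superposition: Cmin = C₀·(f + f² + … + f^3).
≈ 15.000 × (0.2500 + 0.0625 + 0.0156) ≈ 15.000 × 0.3281 ≈ 4.921 μg/mL.

4.9 μg/mL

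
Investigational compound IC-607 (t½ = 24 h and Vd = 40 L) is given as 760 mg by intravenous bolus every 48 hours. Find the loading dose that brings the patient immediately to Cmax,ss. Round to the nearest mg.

f = (1/2)^(48/24) ≈ 0.250000; accumulation ratio R = 1/(1−f) ≈ 1.33333.
Loading dose to hit Cmax,ss on first dose: D_load = D_maint·R ≈ 760 × 1.33333 ≈ 1013.33 mg.

1013 mg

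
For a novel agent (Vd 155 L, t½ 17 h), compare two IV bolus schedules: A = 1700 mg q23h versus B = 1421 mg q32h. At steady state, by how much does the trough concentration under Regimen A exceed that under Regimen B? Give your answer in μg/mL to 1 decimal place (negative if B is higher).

3.6 μg/mL

Regimen A: f = (1/2)^(23/17) ≈ 0.3915; Cmin,ss = (1700/155)·f/(1−f) ≈ 7.056 μg/mL.
Regimen B: f = (1/2)^(32/17) ≈ 0.2712; Cmin,ss = (1421/155)·f/(1−f) ≈ 3.411 μg/mL.
Difference ≈ 7.056 − 3.411 ≈ 3.645 μg/mL.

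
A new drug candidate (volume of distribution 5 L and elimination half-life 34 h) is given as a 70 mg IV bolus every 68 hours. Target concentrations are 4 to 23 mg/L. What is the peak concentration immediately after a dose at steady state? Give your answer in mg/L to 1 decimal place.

18.7 mg/L

The dosing interval is 2 half-lives, so f = 2^(−2) = 0.25.
Accumulation ratio R = 1/(1 − f) = 1/0.75 = 4/3.
Single-dose peak C₀ = D/Vd = 70/5 = 14 mg/L.
Steady-state peak Cmax,ss = C₀·R = 14 × 4/3 ≈ 18.667 mg/L.
Peak 18.7 mg/L vs MTC 23 mg/L: below toxic threshold.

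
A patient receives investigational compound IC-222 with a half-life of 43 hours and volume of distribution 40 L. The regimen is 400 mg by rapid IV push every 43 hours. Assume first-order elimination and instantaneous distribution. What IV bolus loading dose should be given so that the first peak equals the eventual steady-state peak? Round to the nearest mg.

800 mg

f = (1/2)^(43/43) ≈ 0.500000; accumulation ratio R = 1/(1−f) ≈ 2.00000.
Loading dose to hit Cmax,ss on first dose: D_load = D_maint·R ≈ 400 × 2.00000 ≈ 800.00 mg.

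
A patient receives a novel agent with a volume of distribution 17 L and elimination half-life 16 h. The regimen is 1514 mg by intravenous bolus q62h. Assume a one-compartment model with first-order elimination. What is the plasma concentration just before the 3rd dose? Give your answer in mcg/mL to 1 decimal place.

f = (1/2)^(τ/t½) = (1/2)^(62/16) ≈ 0.0682.
C₀ = D/Vd = 1514/17 ≈ 89.059 mcg/mL.
Before the 3rd dose, 2 doses have been given. Superposition: Cmin = C₀·(f + f²).
≈ 89.059 × (0.0682 + 0.0047) ≈ 89.059 × 0.0729 ≈ 6.492 mcg/mL.

6.5 mcg/mL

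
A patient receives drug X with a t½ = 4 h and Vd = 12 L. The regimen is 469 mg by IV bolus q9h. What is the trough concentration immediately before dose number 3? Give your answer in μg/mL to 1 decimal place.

f = (1/2)^(τ/t½) = (1/2)^(9/4) ≈ 0.2102.
C₀ = D/Vd = 469/12 ≈ 39.083 μg/mL.
Before the 3rd dose, 2 doses have been given. Superposition: Cmin = C₀·(f + f²).
≈ 39.083 × (0.2102 + 0.0442) ≈ 39.083 × 0.2544 ≈ 9.943 μg/mL.

9.9 μg/mL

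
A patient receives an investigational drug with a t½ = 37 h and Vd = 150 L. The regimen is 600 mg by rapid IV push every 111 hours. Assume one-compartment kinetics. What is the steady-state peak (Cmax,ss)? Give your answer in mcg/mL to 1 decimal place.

4.6 mcg/mL

τ = 111 h = 3 half-lives, so f = (1/2)^3 = 0.125.
At steady state, R = 1/(1 − 0.125) = 8/7.
Single-dose peak C₀ = D/Vd = 600/150 = 4 mcg/mL.
Steady-state peak Cmax,ss = C₀·R = 4 × 8/7 ≈ 4.571 mcg/mL.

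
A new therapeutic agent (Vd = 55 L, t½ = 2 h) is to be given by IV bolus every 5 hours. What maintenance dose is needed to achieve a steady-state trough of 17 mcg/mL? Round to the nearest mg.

4354 mg

τ/t½ = 5/2 ≈ 2.5, so f = (1/2)^(5/2) ≈ 0.176777.
Cmin,ss = (D/Vd)·f/(1−f), so D = Cmin,ss·Vd·(1−f)/f.
D = 17 × 55 × (1−f)/f ≈ 17 × 55 × 4.65684 ≈ 4354.15 mg.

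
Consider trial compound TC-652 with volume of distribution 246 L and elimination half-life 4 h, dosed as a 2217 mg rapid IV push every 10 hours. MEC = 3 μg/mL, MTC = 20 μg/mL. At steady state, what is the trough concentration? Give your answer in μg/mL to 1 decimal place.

k = ln2/t½ = ln2/4 ≈ 0.173287 h⁻¹; fraction remaining f = e^(−kτ) = e^(−0.173287×10) ≈ 0.1768.
Single-dose peak C₀ = D/Vd = 2217/246 ≈ 9.012 μg/mL.
Steady-state trough Cmin,ss = C₀·f/(1−f) ≈ 9.012 × 0.1768/0.8232 ≈ 1.936 μg/mL.
Trough 1.9 μg/mL vs MEC 3 μg/mL: subtherapeutic.

1.9 μg/mL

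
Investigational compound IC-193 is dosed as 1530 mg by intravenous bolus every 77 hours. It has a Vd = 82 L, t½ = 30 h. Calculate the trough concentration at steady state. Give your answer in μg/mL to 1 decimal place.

k = ln2/t½ = ln2/30 ≈ 0.023105 h⁻¹; fraction remaining f = e^(−kτ) = e^(−0.023105×77) ≈ 0.1688.
Each bolus raises the concentration by D/Vd = 1530/82 ≈ 18.659 μg/mL.
Steady-state trough Cmin,ss = C₀·f/(1−f) ≈ 18.659 × 0.1688/0.8312 ≈ 3.789 μg/mL.

3.8 μg/mL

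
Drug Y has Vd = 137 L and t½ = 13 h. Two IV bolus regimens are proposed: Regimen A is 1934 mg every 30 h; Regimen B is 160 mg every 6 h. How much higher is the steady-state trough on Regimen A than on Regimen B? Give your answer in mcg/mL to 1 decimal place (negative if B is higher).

0.5 mcg/mL

Regimen A: f = (1/2)^(30/13) ≈ 0.2020; Cmin,ss = (1934/137)·f/(1−f) ≈ 3.573 mcg/mL.
Regimen B: f = (1/2)^(6/13) ≈ 0.7262; Cmin,ss = (160/137)·f/(1−f) ≈ 3.098 mcg/mL.
Difference ≈ 3.573 − 3.098 ≈ 0.475 mcg/mL.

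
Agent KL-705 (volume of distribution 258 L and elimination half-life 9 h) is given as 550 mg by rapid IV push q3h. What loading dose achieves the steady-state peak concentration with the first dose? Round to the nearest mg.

f = (1/2)^(3/9) ≈ 0.793701; accumulation ratio R = 1/(1−f) ≈ 4.84733.
Loading dose to hit Cmax,ss on first dose: D_load = D_maint·R ≈ 550 × 4.84733 ≈ 2666.03 mg.

2666 mg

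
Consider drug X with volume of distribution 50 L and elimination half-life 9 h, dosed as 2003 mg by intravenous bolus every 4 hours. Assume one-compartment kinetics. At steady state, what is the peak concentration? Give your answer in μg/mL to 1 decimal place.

151.1 μg/mL

Over one 4-h interval, 4/9 ≈ 0.44444 half-lives elapse, leaving f ≈ 0.7349 of each dose.
At steady state, accumulation factor R = 1/(1 − e^(−kτ)) ≈ 3.7722.
Each bolus raises the concentration by D/Vd = 2003/50 ≈ 40.060 μg/mL.
Steady-state peak Cmax,ss = C₀·R ≈ 40.060 × 3.7722 ≈ 151.114 μg/mL.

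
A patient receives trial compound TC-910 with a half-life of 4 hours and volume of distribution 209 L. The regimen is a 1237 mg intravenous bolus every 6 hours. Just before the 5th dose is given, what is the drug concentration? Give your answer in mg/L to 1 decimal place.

f = (1/2)^(τ/t½) = (1/2)^(6/4) ≈ 0.3536.
C₀ = D/Vd = 1237/209 ≈ 5.919 mg/L.
Before the 5th dose, 4 doses have been given. Superposition: Cmin = C₀·(f + f² + … + f^4).
≈ 5.919 × (0.3536 + 0.1250 + 0.0442 + 0.0156) ≈ 5.919 × 0.5384 ≈ 3.187 mg/L.

3.2 mg/L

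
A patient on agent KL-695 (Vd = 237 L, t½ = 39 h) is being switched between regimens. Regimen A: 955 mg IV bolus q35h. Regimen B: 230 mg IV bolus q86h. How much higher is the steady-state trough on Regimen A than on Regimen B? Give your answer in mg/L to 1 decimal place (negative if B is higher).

Regimen A: f = (1/2)^(35/39) ≈ 0.5368; Cmin,ss = (955/237)·f/(1−f) ≈ 4.670 mg/L.
Regimen B: f = (1/2)^(86/39) ≈ 0.2169; Cmin,ss = (230/237)·f/(1−f) ≈ 0.269 mg/L.
Difference ≈ 4.670 − 0.269 ≈ 4.401 mg/L.

4.4 mg/L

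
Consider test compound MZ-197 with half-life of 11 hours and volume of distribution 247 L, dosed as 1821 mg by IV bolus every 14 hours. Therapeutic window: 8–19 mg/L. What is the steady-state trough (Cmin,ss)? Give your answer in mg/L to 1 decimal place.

Over one 14-h interval, 14/11 ≈ 1.2727 half-lives elapse, leaving f ≈ 0.4139 of each dose.
At steady state, accumulation factor R = 1/(1 − e^(−kτ)) ≈ 1.7062.
Each bolus raises the concentration by D/Vd = 1821/247 ≈ 7.372 mg/L.
Cmax,ss = C₀/(1 − f) ≈ 7.372/0.5861 ≈ 12.578 mg/L.
One interval later, Cmin,ss = Cmax,ss·e^(−kτ) ≈ 12.578 × 0.4139 ≈ 5.206 mg/L.
Trough 5.2 mg/L vs MEC 8 mg/L: subtherapeutic.

5.2 mg/L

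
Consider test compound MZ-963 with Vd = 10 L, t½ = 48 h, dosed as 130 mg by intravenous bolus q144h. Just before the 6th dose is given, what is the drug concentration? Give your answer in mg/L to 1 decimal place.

f = (1/2)^(τ/t½) = (1/2)^(144/48) ≈ 0.1250.
C₀ = D/Vd = 130/10 ≈ 13.000 mg/L.
Before the 6th dose, 5 doses have been given. Superposition: Cmin = C₀·(f + f² + … + f^5).
≈ 13.000 × (0.1250 + 0.0156 + 0.0020 + 0.0002 + 0.0000) ≈ 13.000 × 0.1428 ≈ 1.856 mg/L.

1.9 mg/L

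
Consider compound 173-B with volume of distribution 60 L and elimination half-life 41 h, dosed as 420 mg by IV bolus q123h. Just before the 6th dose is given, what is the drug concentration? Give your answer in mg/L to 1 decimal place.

f = (1/2)^(τ/t½) = (1/2)^(123/41) ≈ 0.1250.
C₀ = D/Vd = 420/60 ≈ 7.000 mg/L.
Before the 6th dose, 5 doses have been given. Superposition: Cmin = C₀·(f + f² + … + f^5).
≈ 7.000 × (0.1250 + 0.0156 + 0.0020 + 0.0002 + 0.0000) ≈ 7.000 × 0.1428 ≈ 1.000 mg/L.

1.0 mg/L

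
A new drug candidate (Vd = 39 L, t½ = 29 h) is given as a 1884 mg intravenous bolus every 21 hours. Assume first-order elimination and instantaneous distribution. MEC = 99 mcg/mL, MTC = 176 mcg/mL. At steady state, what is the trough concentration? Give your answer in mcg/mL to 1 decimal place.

τ/t½ = 21/29 ≈ 0.72414, so fraction remaining f = (1/2)^(21/29) ≈ 0.6054.
Each bolus raises the concentration by D/Vd = 1884/39 ≈ 48.308 mcg/mL.
Steady-state trough Cmin,ss = C₀·f/(1−f) ≈ 48.308 × 0.6054/0.3946 ≈ 74.115 mcg/mL.
Trough 74.1 mcg/mL vs MEC 99 mcg/mL: subtherapeutic.

74.1 mcg/mL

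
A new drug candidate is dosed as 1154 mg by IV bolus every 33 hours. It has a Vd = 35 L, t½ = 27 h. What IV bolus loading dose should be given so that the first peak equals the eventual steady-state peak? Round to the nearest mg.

2020 mg

f = (1/2)^(33/27) ≈ 0.428622; accumulation ratio R = 1/(1−f) ≈ 1.75015.
Loading dose to hit Cmax,ss on first dose: D_load = D_maint·R ≈ 1154 × 1.75015 ≈ 2019.67 mg.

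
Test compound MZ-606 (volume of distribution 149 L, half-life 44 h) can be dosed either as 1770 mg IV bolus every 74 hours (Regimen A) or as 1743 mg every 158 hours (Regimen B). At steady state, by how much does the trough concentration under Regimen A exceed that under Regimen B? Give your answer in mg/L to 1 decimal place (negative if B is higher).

4.3 mg/L

Regimen A: f = (1/2)^(74/44) ≈ 0.3117; Cmin,ss = (1770/149)·f/(1−f) ≈ 5.380 mg/L.
Regimen B: f = (1/2)^(158/44) ≈ 0.0830; Cmin,ss = (1743/149)·f/(1−f) ≈ 1.059 mg/L.
Difference ≈ 5.380 − 1.059 ≈ 4.321 mg/L.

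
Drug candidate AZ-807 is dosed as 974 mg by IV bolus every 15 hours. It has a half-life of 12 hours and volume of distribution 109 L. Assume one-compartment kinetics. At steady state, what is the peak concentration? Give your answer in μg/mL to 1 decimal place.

Over one 15-h interval, 15/12 ≈ 1.25 half-lives elapse, leaving f ≈ 0.4204 of each dose.
At steady state, accumulation factor R = 1/(1 − e^(−kτ)) ≈ 1.7253.
Each bolus raises the concentration by D/Vd = 974/109 ≈ 8.936 μg/mL.
Steady-state peak Cmax,ss = C₀·R ≈ 8.936 × 1.7253 ≈ 15.417 μg/mL.

15.4 μg/mL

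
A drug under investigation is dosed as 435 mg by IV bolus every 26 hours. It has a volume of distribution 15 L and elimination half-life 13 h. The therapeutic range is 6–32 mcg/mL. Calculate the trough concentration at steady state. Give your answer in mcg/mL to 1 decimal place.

τ = 26 h = 2 half-lives, so f = (1/2)^2 = 0.25.
At steady state, R = 1/(1 − 0.25) = 4/3.
Single-dose peak C₀ = D/Vd = 435/15 = 29 mcg/mL.
Steady-state peak Cmax,ss = C₀·R = 29 × 4/3 ≈ 38.667 mcg/mL.
Steady-state trough Cmin,ss = Cmax,ss·f ≈ 38.667 × 0.25 ≈ 9.667 mcg/mL.
Trough 9.7 mcg/mL vs MEC 6 mcg/mL: adequate.

9.7 mcg/mL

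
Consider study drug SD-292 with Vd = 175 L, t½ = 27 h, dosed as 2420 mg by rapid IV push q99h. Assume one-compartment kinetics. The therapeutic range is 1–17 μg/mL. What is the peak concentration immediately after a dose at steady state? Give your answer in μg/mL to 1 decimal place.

Over one 99-h interval, 99/27 ≈ 3.6667 half-lives elapse, leaving f ≈ 0.0787 of each dose.
Accumulation ratio R = 1/(1 − f) ≈ 1/0.9213 ≈ 1.0854.
Single-dose peak C₀ = D/Vd = 2420/175 ≈ 13.829 μg/mL.
Cmax,ss = C₀/(1 − f) ≈ 13.829/0.9213 ≈ 15.010 μg/mL.
Peak 15.0 μg/mL vs MTC 17 μg/mL: below toxic threshold.

15.0 μg/mL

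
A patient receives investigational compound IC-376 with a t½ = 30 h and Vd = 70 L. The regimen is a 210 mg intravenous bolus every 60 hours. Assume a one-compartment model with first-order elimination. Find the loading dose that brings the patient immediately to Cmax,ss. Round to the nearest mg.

280 mg

f = (1/2)^(60/30) ≈ 0.250000; accumulation ratio R = 1/(1−f) ≈ 1.33333.
Loading dose to hit Cmax,ss on first dose: D_load = D_maint·R ≈ 210 × 1.33333 ≈ 280.00 mg.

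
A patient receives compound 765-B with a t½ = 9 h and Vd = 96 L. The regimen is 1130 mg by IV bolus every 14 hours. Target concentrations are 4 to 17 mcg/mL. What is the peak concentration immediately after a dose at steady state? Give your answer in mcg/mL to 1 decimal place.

τ/t½ = 14/9 ≈ 1.5556, so fraction remaining f = (1/2)^(14/9) ≈ 0.3402.
At steady state, accumulation factor R = 1/(1 − e^(−kτ)) ≈ 1.5156.
Each bolus raises the concentration by D/Vd = 1130/96 ≈ 11.771 mcg/mL.
Steady-state peak Cmax,ss = C₀·R ≈ 11.771 × 1.5156 ≈ 17.840 mcg/mL.
Peak 17.8 mcg/mL vs MTC 17 mcg/mL: exceeds toxic threshold.

17.8 mcg/mL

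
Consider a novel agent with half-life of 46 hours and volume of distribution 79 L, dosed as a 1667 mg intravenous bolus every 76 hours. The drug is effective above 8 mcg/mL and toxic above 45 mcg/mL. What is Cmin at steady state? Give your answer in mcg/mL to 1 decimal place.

Over one 76-h interval, 76/46 ≈ 1.6522 half-lives elapse, leaving f ≈ 0.3182 of each dose.
Each bolus raises the concentration by D/Vd = 1667/79 ≈ 21.101 mcg/mL.
Steady-state trough Cmin,ss = C₀·f/(1−f) ≈ 21.101 × 0.3182/0.6818 ≈ 9.848 mcg/mL.
Trough 9.8 mcg/mL vs MEC 8 mcg/mL: adequate.

9.8 mcg/mL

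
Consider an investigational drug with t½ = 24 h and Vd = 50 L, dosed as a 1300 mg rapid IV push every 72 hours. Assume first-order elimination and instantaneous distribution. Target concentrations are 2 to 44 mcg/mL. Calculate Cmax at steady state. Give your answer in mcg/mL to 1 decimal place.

τ = 72 h = 3 half-lives, so f = (1/2)^3 = 0.125.
At steady state, R = 1/(1 − 0.125) = 8/7.
Single-dose peak C₀ = D/Vd = 1300/50 = 26 mcg/mL.
Steady-state peak Cmax,ss = C₀·R = 26 × 8/7 ≈ 29.714 mcg/mL.
Peak 29.7 mcg/mL vs MTC 44 mcg/mL: below toxic threshold.

29.7 mcg/mL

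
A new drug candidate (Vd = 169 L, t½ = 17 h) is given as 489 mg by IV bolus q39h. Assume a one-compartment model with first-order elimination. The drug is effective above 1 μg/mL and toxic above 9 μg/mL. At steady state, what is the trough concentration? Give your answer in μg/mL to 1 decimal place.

Over one 39-h interval, 39/17 ≈ 2.2941 half-lives elapse, leaving f ≈ 0.2039 of each dose.
At steady state, accumulation factor R = 1/(1 − e^(−kτ)) ≈ 1.2561.
Each bolus raises the concentration by D/Vd = 489/169 ≈ 2.893 μg/mL.
Cmax,ss = C₀/(1 − f) ≈ 2.893/0.7961 ≈ 3.634 μg/mL.
Steady-state trough Cmin,ss = Cmax,ss·f ≈ 3.634 × 0.2039 ≈ 0.741 μg/mL.
Trough 0.7 μg/mL vs MEC 1 μg/mL: subtherapeutic.

0.7 μg/mL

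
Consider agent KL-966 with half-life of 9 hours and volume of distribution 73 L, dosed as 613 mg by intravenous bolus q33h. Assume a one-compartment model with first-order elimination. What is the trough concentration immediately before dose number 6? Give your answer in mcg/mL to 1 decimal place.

f = (1/2)^(τ/t½) = (1/2)^(33/9) ≈ 0.0787.
C₀ = D/Vd = 613/73 ≈ 8.397 mcg/mL.
Before the 6th dose, 5 doses have been given. Superposition: Cmin = C₀·(f + f² + … + f^5).
≈ 8.397 × (0.0787 + 0.0062 + 0.0005 + 0.0000 + 0.0000) ≈ 8.397 × 0.0854 ≈ 0.717 mcg/mL.

0.7 mcg/mL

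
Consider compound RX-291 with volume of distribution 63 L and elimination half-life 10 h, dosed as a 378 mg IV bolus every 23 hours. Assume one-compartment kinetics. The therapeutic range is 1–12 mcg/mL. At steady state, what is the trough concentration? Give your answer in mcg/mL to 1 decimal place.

Over one 23-h interval, 23/10 ≈ 2.3 half-lives elapse, leaving f ≈ 0.2031 of each dose.
At steady state, accumulation factor R = 1/(1 − e^(−kτ)) ≈ 1.2549.
Single-dose peak C₀ = D/Vd = 378/63 ≈ 6.000 mcg/mL.
Steady-state peak Cmax,ss = C₀·R ≈ 6.000 × 1.2549 ≈ 7.529 mcg/mL.
Steady-state trough Cmin,ss = Cmax,ss·f ≈ 7.529 × 0.2031 ≈ 1.529 mcg/mL.
Trough 1.5 mcg/mL vs MEC 1 mcg/mL: adequate.

1.5 mcg/mL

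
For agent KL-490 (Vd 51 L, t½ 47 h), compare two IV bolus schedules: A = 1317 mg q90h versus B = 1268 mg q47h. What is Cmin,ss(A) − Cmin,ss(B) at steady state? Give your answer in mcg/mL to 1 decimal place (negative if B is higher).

-15.5 mcg/mL

Regimen A: f = (1/2)^(90/47) ≈ 0.2652; Cmin,ss = (1317/51)·f/(1−f) ≈ 9.320 mcg/mL.
Regimen B: f = (1/2)^(47/47) ≈ 0.5000; Cmin,ss = (1268/51)·f/(1−f) ≈ 24.863 mcg/mL.
Difference ≈ 9.320 − 24.863 ≈ -15.543 mcg/mL.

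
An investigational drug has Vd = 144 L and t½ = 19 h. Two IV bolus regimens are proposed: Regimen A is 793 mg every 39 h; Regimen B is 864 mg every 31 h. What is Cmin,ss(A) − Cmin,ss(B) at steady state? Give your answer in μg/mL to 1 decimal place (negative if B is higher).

Regimen A: f = (1/2)^(39/19) ≈ 0.2410; Cmin,ss = (793/144)·f/(1−f) ≈ 1.749 μg/mL.
Regimen B: f = (1/2)^(31/19) ≈ 0.3227; Cmin,ss = (864/144)·f/(1−f) ≈ 2.859 μg/mL.
Difference ≈ 1.749 − 2.859 ≈ -1.110 μg/mL.

-1.1 μg/mL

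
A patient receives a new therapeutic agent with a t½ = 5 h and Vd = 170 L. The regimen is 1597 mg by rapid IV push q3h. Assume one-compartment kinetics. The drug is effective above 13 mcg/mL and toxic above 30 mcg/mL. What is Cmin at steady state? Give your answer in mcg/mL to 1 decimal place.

18.2 mcg/mL

k = ln2/t½ = ln2/5 ≈ 0.138629 h⁻¹; fraction remaining f = e^(−kτ) = e^(−0.138629×3) ≈ 0.6598.
Accumulation ratio R = 1/(1 − f) ≈ 1/0.3402 ≈ 2.9394.
Each bolus raises the concentration by D/Vd = 1597/170 ≈ 9.394 mcg/mL.
Steady-state peak Cmax,ss = C₀·R ≈ 9.394 × 2.9394 ≈ 27.613 mcg/mL.
One interval later, Cmin,ss = Cmax,ss·e^(−kτ) ≈ 27.613 × 0.6598 ≈ 18.219 mcg/mL.
Trough 18.2 mcg/mL vs MEC 13 mcg/mL: adequate.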